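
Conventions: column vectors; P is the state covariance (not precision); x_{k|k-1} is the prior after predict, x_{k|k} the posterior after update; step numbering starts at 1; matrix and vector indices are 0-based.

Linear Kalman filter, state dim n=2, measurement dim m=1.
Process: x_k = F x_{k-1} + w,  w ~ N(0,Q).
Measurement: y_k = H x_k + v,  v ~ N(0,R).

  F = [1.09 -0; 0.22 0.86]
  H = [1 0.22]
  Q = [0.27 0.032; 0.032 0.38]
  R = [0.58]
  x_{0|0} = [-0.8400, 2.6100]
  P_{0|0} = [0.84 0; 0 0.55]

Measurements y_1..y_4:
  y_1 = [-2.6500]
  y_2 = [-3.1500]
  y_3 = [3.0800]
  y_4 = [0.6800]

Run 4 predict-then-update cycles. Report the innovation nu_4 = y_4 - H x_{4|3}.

step 1: x^-=[-0.9156, 2.0598]  P^-=[1.2680 0.2334; 0.2334 0.8274]  S=[1.9908]  K=[0.6627; 0.2087]  nu=[-2.1876]  x^+=[-2.3654, 1.6033]  P^+=[0.3936 -0.0419; -0.0419 0.7407]
step 2: x^-=[-2.5783, 0.8584]  P^-=[0.7376 0.0871; 0.0871 0.9310]  S=[1.4010]  K=[0.5402; 0.2084]  nu=[-0.7606]  x^+=[-2.9891, 0.6999]  P^+=[0.3288 -0.0706; -0.0706 0.8702]
step 3: x^-=[-3.2581, -0.0557]  P^-=[0.6607 0.0447; 0.0447 1.0128]  S=[1.3094]  K=[0.5121; 0.2043]  nu=[6.3504]  x^+=[-0.0062, 1.2417]  P^+=[0.3173 -0.0923; -0.0923 0.9582]
step 4: x^-=[-0.0067, 1.0665]  P^-=[0.6470 0.0216; 0.0216 1.0691]  S=[1.2882]  K=[0.5059; 0.1993]  nu=[0.4521]  x^+=[0.2220, 1.1566]  P^+=[0.3173 -0.1083; -0.1083 1.0179]

innov = [0.4521]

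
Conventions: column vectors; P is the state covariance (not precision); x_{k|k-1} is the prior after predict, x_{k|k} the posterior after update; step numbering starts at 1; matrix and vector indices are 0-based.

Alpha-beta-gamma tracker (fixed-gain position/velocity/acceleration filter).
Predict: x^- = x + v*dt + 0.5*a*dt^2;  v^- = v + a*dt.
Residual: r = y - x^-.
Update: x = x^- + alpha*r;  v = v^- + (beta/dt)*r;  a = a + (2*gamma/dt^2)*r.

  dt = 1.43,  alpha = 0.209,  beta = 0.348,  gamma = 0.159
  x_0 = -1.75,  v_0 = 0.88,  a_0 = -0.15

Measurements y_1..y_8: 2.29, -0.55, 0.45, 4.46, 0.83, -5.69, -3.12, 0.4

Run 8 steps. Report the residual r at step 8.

resid = 13.4448

step 1: x_pred=-0.6450  r=2.9350  x^+=-0.0316  v^+=1.3797  a^+=0.3064
step 2: x_pred=2.2548  r=-2.8048  x^+=1.6686  v^+=1.1354  a^+=-0.1298
step 3: x_pred=3.1595  r=-2.7095  x^+=2.5932  v^+=0.2904  a^+=-0.5511
step 4: x_pred=2.4451  r=2.0149  x^+=2.8662  v^+=-0.0073  a^+=-0.2378
step 5: x_pred=2.6127  r=-1.7827  x^+=2.2401  v^+=-0.7811  a^+=-0.5150
step 6: x_pred=0.5966  r=-6.2866  x^+=-0.7173  v^+=-3.0474  a^+=-1.4926
step 7: x_pred=-6.6012  r=3.4812  x^+=-5.8736  v^+=-4.3346  a^+=-0.9512
step 8: x_pred=-13.0448  r=13.4448  x^+=-10.2348  v^+=-2.4231  a^+=1.1395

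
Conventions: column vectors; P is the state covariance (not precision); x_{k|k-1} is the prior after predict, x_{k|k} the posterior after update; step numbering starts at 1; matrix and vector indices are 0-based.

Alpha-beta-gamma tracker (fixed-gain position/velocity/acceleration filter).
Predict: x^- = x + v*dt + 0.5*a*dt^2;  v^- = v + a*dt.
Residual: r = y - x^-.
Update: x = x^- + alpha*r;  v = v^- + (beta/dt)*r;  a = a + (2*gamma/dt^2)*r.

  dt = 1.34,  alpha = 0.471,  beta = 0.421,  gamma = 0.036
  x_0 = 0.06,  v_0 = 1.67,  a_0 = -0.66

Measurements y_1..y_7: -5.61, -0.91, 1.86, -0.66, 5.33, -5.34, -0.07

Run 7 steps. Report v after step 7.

v_post = -0.9091

step 1: x_pred=1.7053  r=-7.3153  x^+=-1.7402  v^+=-1.5127  a^+=-0.9533
step 2: x_pred=-4.6231  r=3.7131  x^+=-2.8743  v^+=-1.6236  a^+=-0.8044
step 3: x_pred=-5.7721  r=7.6321  x^+=-2.1774  v^+=-0.3037  a^+=-0.4984
step 4: x_pred=-3.0318  r=2.3718  x^+=-1.9147  v^+=-0.2264  a^+=-0.4033
step 5: x_pred=-2.5801  r=7.9101  x^+=1.1456  v^+=1.7184  a^+=-0.0861
step 6: x_pred=3.3709  r=-8.7109  x^+=-0.7320  v^+=-1.1338  a^+=-0.4354
step 7: x_pred=-2.6422  r=2.5722  x^+=-1.4307  v^+=-0.9091  a^+=-0.3323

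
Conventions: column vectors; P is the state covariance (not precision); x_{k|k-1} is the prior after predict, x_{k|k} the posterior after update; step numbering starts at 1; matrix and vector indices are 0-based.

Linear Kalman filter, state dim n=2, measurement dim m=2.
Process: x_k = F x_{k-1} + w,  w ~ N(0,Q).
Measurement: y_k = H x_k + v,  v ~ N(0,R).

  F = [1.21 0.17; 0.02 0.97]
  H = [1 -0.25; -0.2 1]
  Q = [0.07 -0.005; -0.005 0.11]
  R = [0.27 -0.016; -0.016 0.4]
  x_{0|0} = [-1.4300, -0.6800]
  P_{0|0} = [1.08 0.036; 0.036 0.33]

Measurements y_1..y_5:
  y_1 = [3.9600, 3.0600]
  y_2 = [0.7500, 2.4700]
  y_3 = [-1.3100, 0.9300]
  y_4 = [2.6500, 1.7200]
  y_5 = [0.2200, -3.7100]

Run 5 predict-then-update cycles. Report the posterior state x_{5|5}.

step 1: x^-=[-1.8459, -0.6882]  P^-=[1.6756 0.1179; 0.1179 0.4223]  S=[1.9130 -0.3329; -0.3329 0.8422]  K=[0.8758 0.0883; 0.0954 0.5112]  nu=[5.6338, 3.3790]  x^+=[3.3868, 1.5765]  P^+=[0.2530 0.0719; 0.0719 0.2173]
step 2: x^-=[4.3660, 1.5970]  P^-=[0.4763 0.1216; 0.1216 0.3174]  S=[0.7054 -0.0629; -0.0629 0.6878]  K=[0.6409 0.0969; 0.0987 0.4351]  nu=[-3.2168, 1.7462]  x^+=[2.4738, 2.0392]  P^+=[0.1880 0.0661; 0.0661 0.1857]
step 3: x^-=[3.3399, 2.0275]  P^-=[0.3778 0.1080; 0.1080 0.2874]  S=[0.6118 -0.0500; -0.0500 0.6593]  K=[0.5811 0.0933; 0.0926 0.4101]  nu=[-4.1431, -0.4295]  x^+=[0.8925, 1.4676]  P^+=[0.1709 0.0622; 0.0622 0.1750]
step 4: x^-=[1.3294, 1.4414]  P^-=[0.3509 0.1012; 0.1012 0.2771]  S=[0.5876 -0.0492; -0.0492 0.6507]  K=[0.5617 0.0901; 0.0879 0.4015]  nu=[1.6810, 0.5445]  x^+=[2.3226, 1.8078]  P^+=[0.1652 0.0601; 0.0601 0.1712]
step 5: x^-=[3.1177, 1.8000]  P^-=[0.3416 0.0980; 0.0980 0.2735]  S=[0.5797 -0.0498; -0.0498 0.6479]  K=[0.5546 0.0884; 0.0853 0.3984]  nu=[-2.4477, -4.8865]  x^+=[1.3281, -0.3555]  P^+=[0.1631 0.0591; 0.0591 0.1698]

x_post = [1.3281, -0.3555]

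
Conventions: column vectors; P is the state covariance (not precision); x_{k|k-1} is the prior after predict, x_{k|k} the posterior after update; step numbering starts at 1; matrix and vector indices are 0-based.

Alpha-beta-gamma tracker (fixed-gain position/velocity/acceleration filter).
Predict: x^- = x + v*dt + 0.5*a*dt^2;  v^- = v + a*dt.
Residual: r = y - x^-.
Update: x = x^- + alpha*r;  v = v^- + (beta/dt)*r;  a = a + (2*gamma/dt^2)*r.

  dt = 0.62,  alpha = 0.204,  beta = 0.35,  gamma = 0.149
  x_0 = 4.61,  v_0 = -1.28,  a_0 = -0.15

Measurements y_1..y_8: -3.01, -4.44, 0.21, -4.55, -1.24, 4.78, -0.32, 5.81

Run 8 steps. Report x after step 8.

step 1: x_pred=3.7876  r=-6.7976  x^+=2.4009  v^+=-5.2103  a^+=-5.4197
step 2: x_pred=-1.8712  r=-2.5688  x^+=-2.3952  v^+=-10.0207  a^+=-7.4111
step 3: x_pred=-10.0325  r=10.2425  x^+=-7.9430  v^+=-8.8335  a^+=0.5292
step 4: x_pred=-13.3181  r=8.7681  x^+=-11.5294  v^+=-3.5557  a^+=7.3265
step 5: x_pred=-12.3258  r=11.0858  x^+=-10.0643  v^+=7.2448  a^+=15.9206
step 6: x_pred=-2.5125  r=7.2925  x^+=-1.0249  v^+=21.2324  a^+=21.5740
step 7: x_pred=16.2857  r=-16.6057  x^+=12.8982  v^+=25.2340  a^+=8.7007
step 8: x_pred=30.2155  r=-24.4055  x^+=25.2368  v^+=16.8511  a^+=-10.2193

x_post = 25.2368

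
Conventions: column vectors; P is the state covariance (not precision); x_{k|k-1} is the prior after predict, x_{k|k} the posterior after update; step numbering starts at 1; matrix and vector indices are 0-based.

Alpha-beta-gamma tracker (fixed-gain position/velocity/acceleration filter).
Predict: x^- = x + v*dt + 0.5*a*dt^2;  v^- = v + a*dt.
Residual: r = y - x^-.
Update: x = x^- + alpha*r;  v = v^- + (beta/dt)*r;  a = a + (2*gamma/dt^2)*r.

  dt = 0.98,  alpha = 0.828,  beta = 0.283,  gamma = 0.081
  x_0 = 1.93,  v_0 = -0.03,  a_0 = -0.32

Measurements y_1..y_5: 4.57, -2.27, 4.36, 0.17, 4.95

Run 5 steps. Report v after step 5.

step 1: x_pred=1.7469  r=2.8231  x^+=4.0844  v^+=0.4716  a^+=0.1562
step 2: x_pred=4.6216  r=-6.8916  x^+=-1.0846  v^+=-1.3654  a^+=-1.0063
step 3: x_pred=-2.9060  r=7.2660  x^+=3.1103  v^+=-0.2534  a^+=0.2193
step 4: x_pred=2.9673  r=-2.7973  x^+=0.6511  v^+=-0.8462  a^+=-0.2525
step 5: x_pred=-0.2994  r=5.2494  x^+=4.0471  v^+=0.4222  a^+=0.6330

v_post = 0.4222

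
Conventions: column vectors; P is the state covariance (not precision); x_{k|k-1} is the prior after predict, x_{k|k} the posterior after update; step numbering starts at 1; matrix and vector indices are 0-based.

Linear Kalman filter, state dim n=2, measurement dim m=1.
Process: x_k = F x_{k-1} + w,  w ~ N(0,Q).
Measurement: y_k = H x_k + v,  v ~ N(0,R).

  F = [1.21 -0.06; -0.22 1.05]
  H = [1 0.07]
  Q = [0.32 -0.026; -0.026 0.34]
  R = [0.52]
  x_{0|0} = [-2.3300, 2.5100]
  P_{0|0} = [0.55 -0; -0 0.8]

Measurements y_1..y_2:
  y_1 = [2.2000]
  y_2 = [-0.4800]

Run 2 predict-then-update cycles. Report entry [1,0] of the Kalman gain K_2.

K[1,0] = -0.1795

step 1: x^-=[-2.9699, 3.1481]  P^-=[1.1281 -0.2228; -0.2228 1.2486]  S=[1.6231]  K=[0.6855; -0.0834]  nu=[4.9495]  x^+=[0.4228, 2.7352]  P^+=[0.3655 -0.1300; -0.1300 1.2373]
step 2: x^-=[0.3475, 2.7789]  P^-=[0.8785 -0.3681; -0.3681 1.7819]  S=[1.3557]  K=[0.6290; -0.1795]  nu=[-1.0220]  x^+=[-0.2954, 2.9624]  P^+=[0.3421 -0.2150; -0.2150 1.7382]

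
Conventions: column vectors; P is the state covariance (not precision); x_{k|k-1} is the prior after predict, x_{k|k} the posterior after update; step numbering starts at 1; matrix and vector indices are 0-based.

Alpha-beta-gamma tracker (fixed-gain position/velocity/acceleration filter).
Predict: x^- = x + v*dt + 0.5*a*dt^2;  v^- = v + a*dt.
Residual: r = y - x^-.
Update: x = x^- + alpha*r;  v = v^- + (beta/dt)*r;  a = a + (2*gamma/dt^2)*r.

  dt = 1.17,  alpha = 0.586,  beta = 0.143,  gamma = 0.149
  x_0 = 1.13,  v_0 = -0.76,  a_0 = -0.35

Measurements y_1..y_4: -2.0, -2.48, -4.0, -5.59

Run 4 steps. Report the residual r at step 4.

step 1: x_pred=0.0012  r=-2.0012  x^+=-1.1715  v^+=-1.4141  a^+=-0.7857
step 2: x_pred=-3.3637  r=0.8837  x^+=-2.8459  v^+=-2.2253  a^+=-0.5933
step 3: x_pred=-5.8555  r=1.8555  x^+=-4.7682  v^+=-2.6927  a^+=-0.1893
step 4: x_pred=-8.0482  r=2.4582  x^+=-6.6077  v^+=-2.6137  a^+=0.3458

resid = 2.4582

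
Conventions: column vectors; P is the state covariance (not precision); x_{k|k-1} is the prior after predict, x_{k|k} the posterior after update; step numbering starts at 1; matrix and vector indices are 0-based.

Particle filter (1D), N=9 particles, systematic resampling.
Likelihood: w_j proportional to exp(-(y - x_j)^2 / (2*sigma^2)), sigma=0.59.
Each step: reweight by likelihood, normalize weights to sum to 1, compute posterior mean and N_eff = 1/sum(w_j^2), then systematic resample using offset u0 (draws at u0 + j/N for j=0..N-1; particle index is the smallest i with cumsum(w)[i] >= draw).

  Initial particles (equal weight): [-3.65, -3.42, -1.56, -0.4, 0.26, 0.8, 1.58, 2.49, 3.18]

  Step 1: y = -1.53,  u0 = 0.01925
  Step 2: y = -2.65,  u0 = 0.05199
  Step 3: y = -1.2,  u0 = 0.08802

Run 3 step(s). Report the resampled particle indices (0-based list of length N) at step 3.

resampled_idx = [0, 1, 2, 3, 4, 5, 6, 7, 8]

step 1: w=[0.0013, 0.0050, 0.8490, 0.1358, 0.0085, 0.0003, 0.0000, 0.0000, 0.0000]  mean=-1.3983  Neff=1.3527  idx=[2, 2, 2, 2, 2, 2, 2, 2, 3]
step 2: w=[0.1249, 0.1249, 0.1249, 0.1249, 0.1249, 0.1249, 0.1249, 0.1249, 0.0005]  mean=-1.5594  Neff=8.0076  idx=[0, 1, 2, 3, 3, 4, 5, 6, 7]
step 3: w=[0.1111, 0.1111, 0.1111, 0.1111, 0.1111, 0.1111, 0.1111, 0.1111, 0.1111]  mean=-1.5600  Neff=9.0000  idx=[0, 1, 2, 3, 4, 5, 6, 7, 8]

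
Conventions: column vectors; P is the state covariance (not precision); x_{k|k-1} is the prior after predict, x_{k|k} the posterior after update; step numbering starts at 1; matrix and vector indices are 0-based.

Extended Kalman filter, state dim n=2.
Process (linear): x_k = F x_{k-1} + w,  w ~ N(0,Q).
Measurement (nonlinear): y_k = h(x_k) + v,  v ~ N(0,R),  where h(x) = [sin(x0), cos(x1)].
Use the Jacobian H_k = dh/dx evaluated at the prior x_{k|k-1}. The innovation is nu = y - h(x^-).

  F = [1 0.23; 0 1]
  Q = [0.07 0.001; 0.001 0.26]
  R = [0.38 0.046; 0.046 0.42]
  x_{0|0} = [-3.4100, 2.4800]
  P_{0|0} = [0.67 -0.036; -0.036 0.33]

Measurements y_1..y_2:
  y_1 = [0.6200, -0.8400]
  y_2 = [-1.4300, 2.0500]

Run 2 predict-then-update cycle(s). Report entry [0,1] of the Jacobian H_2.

H_jac[0,1] = 0.0000

step 1: x^-=[-2.8396, 2.4800]  P^-=[0.7409 0.0409; 0.0409 0.5900]  H_jac=[-0.9547 0.0000; 0.0000 -0.6144]  S=[1.0554 0.0700; 0.0700 0.6427]  K=[-0.6725 0.0341; 0.0004 -0.5640]  nu=[0.9174, -0.0510]  x^+=[-3.4583, 2.5091]  P^+=[0.2660 0.0270; 0.0270 0.3856]
step 2: x^-=[-2.8812, 2.5091]  P^-=[0.3689 0.1167; 0.1167 0.6456]  H_jac=[-0.9663 0.0000; 0.0000 -0.5911]  S=[0.7244 0.1127; 0.1127 0.6456]  K=[-0.4887 -0.0216; -0.0655 -0.5797]  nu=[-1.1726, 2.8566]  x^+=[-2.3699, 0.9300]  P^+=[0.1932 0.0534; 0.0534 0.4170]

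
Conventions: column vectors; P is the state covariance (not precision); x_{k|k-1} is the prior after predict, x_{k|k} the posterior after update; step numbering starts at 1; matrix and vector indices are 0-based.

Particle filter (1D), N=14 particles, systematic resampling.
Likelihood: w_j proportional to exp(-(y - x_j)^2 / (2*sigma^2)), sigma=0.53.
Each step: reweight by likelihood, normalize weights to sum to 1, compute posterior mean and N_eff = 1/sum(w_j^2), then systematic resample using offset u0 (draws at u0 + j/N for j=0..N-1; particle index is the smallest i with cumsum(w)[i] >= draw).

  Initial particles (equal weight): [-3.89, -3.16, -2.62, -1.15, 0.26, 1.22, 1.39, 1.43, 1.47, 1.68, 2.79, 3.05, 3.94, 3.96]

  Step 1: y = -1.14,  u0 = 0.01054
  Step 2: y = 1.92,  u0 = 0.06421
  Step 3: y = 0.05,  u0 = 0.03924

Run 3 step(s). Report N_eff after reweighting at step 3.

N_eff = 14.0000

step 1: w=[0.0000, 0.0007, 0.0193, 0.9509, 0.0290, 0.0000, 0.0000, 0.0000, 0.0000, 0.0000, 0.0000, 0.0000, 0.0000, 0.0000]  mean=-1.1385  Neff=1.1044  idx=[2, 3, 3, 3, 3, 3, 3, 3, 3, 3, 3, 3, 3, 3]
step 2: w=[0.0000, 0.0769, 0.0769, 0.0769, 0.0769, 0.0769, 0.0769, 0.0769, 0.0769, 0.0769, 0.0769, 0.0769, 0.0769, 0.0769]  mean=-1.1500  Neff=13.0000  idx=[1, 2, 3, 4, 5, 6, 7, 8, 9, 10, 11, 12, 12, 13]
step 3: w=[0.0714, 0.0714, 0.0714, 0.0714, 0.0714, 0.0714, 0.0714, 0.0714, 0.0714, 0.0714, 0.0714, 0.0714, 0.0714, 0.0714]  mean=-1.1500  Neff=14.0000  idx=[0, 1, 2, 3, 4, 5, 6, 7, 8, 9, 10, 11, 12, 13]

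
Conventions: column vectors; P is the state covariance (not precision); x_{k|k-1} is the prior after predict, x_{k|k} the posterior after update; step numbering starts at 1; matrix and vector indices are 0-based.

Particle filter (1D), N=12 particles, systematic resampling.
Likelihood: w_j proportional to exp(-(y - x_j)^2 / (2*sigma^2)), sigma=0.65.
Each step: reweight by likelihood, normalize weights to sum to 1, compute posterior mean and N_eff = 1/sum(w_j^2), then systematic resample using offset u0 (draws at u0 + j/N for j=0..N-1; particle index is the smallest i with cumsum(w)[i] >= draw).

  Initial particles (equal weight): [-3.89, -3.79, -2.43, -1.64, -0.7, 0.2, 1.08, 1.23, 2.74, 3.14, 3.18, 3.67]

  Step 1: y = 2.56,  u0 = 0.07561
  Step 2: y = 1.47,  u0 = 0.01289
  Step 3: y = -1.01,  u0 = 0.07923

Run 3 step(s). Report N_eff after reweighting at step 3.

step 1: w=[0.0000, 0.0000, 0.0000, 0.0000, 0.0000, 0.0005, 0.0277, 0.0456, 0.3564, 0.2487, 0.2349, 0.0862]  mean=2.9067  Neff=3.9324  idx=[8, 8, 8, 8, 8, 9, 9, 9, 10, 10, 10, 11]
step 2: w=[0.1562, 0.1562, 0.1562, 0.1562, 0.1562, 0.0388, 0.0388, 0.0388, 0.0331, 0.0331, 0.0331, 0.0034]  mean=2.8335  Neff=7.7068  idx=[0, 0, 1, 1, 2, 2, 3, 3, 4, 4, 6, 8]
step 3: w=[0.0996, 0.0996, 0.0996, 0.0996, 0.0996, 0.0996, 0.0996, 0.0996, 0.0996, 0.0996, 0.0024, 0.0016]  mean=2.7416  Neff=10.0789  idx=[0, 1, 2, 3, 4, 4, 5, 6, 7, 8, 9, 9]

N_eff = 10.0789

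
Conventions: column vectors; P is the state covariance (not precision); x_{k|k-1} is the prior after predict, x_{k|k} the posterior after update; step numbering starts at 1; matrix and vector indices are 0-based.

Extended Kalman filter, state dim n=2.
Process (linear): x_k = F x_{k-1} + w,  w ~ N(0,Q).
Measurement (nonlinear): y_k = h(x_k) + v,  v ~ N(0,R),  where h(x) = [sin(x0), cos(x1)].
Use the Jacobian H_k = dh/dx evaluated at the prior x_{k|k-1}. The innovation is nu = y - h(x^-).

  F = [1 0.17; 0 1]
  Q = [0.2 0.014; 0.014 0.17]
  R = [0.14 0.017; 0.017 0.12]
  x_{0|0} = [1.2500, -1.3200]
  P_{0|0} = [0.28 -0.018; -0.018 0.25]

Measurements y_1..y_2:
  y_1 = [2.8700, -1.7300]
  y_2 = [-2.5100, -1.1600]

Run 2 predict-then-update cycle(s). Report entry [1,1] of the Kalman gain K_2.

step 1: x^-=[1.0256, -1.3200]  P^-=[0.4811 0.0385; 0.0385 0.4200]  H_jac=[0.5186 0.0000; 0.0000 0.9687]  S=[0.2694 0.0363; 0.0363 0.5141]  K=[0.9252 0.0071; -0.0330 0.7937]  nu=[2.0150, -1.9782]  x^+=[2.8757, -2.9564]  P^+=[0.2500 0.0171; 0.0171 0.0977]
step 2: x^-=[2.3731, -2.9564]  P^-=[0.4587 0.0477; 0.0477 0.2677]  H_jac=[-0.7190 0.0000; 0.0000 0.1841]  S=[0.3771 0.0107; 0.0107 0.1291]  K=[-0.8785 0.1408; -0.1021 0.3903]  nu=[-3.2050, -0.1771]  x^+=[5.1637, -2.6984]  P^+=[0.1677 0.0106; 0.0106 0.2450]

K[1,1] = 0.3903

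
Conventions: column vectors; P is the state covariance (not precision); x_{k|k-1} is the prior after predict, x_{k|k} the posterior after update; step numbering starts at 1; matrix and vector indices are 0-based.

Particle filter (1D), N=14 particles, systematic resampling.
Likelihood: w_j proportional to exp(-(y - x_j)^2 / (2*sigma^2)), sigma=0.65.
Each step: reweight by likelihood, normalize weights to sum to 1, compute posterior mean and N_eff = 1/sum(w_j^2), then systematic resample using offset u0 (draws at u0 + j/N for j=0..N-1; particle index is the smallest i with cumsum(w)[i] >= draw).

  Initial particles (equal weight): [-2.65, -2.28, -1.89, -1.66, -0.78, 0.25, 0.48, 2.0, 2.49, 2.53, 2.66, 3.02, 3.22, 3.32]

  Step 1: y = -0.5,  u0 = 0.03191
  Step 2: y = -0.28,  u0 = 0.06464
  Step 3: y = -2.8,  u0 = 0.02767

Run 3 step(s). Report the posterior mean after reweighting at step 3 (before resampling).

post_mean = -0.7783

step 1: w=[0.0020, 0.0113, 0.0489, 0.0978, 0.4382, 0.2471, 0.1543, 0.0003, 0.0000, 0.0000, 0.0000, 0.0000, 0.0000, 0.0000]  mean=-0.4912  Neff=3.4600  idx=[2, 3, 4, 4, 4, 4, 4, 4, 5, 5, 5, 5, 6, 6]
step 2: w=[0.0055, 0.0124, 0.0876, 0.0876, 0.0876, 0.0876, 0.0876, 0.0876, 0.0844, 0.0844, 0.0844, 0.0844, 0.0594, 0.0594]  mean=-0.2993  Neff=12.2253  idx=[2, 3, 4, 4, 5, 6, 7, 8, 9, 9, 10, 11, 12, 13]
step 3: w=[0.1426, 0.1426, 0.1426, 0.1426, 0.1426, 0.1426, 0.1426, 0.0003, 0.0003, 0.0003, 0.0003, 0.0003, 0.0001, 0.0001]  mean=-0.7783  Neff=7.0222  idx=[0, 0, 1, 1, 2, 2, 3, 3, 4, 4, 5, 5, 6, 6]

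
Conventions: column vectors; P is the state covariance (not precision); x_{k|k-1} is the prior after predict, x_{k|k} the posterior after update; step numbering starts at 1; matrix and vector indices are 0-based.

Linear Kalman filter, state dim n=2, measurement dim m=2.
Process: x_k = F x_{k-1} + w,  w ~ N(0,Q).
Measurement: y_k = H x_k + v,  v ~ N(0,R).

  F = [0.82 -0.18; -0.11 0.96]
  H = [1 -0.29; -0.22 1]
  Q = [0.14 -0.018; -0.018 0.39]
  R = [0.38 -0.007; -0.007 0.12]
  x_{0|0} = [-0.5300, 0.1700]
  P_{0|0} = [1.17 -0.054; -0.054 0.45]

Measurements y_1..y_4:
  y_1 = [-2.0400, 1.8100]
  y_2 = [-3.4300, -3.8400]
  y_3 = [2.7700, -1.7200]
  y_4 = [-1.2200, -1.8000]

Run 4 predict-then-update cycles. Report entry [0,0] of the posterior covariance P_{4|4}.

step 1: x^-=[-0.4652, 0.2215]  P^-=[0.9572 -0.2449; -0.2449 0.8303]  S=[1.5491 -0.7189; -0.7189 1.1044]  K=[0.6768 0.0282; 0.0831 0.8547]  nu=[-1.5106, 1.4862]  x^+=[-1.4458, 1.3662]  P^+=[0.2741 0.0589; 0.0589 0.1150]
step 2: x^-=[-1.4314, 1.4706]  P^-=[0.3106 -0.0150; -0.0150 0.4868]  S=[0.7403 -0.2325; -0.2325 0.6285]  K=[0.4343 0.0280; 0.0384 0.7941]  nu=[-1.5721, -5.6255]  x^+=[-2.2718, -3.0569]  P^+=[0.1762 0.0391; 0.0391 0.1036]
step 3: x^-=[-1.3127, -2.6847]  P^-=[0.2503 -0.0203; -0.0203 0.4794]  S=[0.6823 -0.2226; -0.2226 0.6204]  K=[0.3803 0.0151; 0.0238 0.7884]  nu=[3.3041, 0.6759]  x^+=[-0.0459, -2.0731]  P^+=[0.1540 0.0330; 0.0330 0.1017]
step 4: x^-=[0.3356, -1.9852]  P^-=[0.2371 -0.0228; -0.0228 0.4786]  S=[0.6706 -0.2222; -0.2222 0.6201]  K=[0.3669 0.0106; 0.0198 0.7870]  nu=[-2.1312, 0.2590]  x^+=[-0.4437, -1.8235]  P^+=[0.1485 0.0314; 0.0314 0.1012]

P_post[0,0] = 0.1485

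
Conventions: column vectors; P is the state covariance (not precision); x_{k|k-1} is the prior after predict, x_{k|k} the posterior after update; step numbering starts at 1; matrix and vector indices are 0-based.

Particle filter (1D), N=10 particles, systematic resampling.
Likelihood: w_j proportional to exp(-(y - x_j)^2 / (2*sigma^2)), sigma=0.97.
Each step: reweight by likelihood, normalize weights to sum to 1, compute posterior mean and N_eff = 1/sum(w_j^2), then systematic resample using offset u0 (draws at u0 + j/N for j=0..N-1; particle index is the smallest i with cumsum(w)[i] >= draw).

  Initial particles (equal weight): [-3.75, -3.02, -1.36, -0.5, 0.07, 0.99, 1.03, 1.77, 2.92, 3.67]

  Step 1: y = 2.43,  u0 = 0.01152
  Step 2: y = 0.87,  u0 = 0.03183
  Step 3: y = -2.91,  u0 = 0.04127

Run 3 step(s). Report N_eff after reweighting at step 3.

N_eff = 2.2676

step 1: w=[0.0000, 0.0000, 0.0002, 0.0036, 0.0181, 0.1160, 0.1233, 0.2771, 0.3074, 0.1543]  mean=2.1954  Neff=4.4626  idx=[4, 5, 6, 7, 7, 7, 8, 8, 8, 9]
step 2: w=[0.1430, 0.1993, 0.1982, 0.1306, 0.1306, 0.1306, 0.0215, 0.0215, 0.0215, 0.0031]  mean=1.3050  Neff=6.5781  idx=[0, 0, 1, 1, 2, 2, 3, 4, 5, 5]
step 3: w=[0.4691, 0.4691, 0.0162, 0.0162, 0.0137, 0.0137, 0.0005, 0.0005, 0.0005, 0.0005]  mean=0.1294  Neff=2.2676  idx=[0, 0, 0, 0, 0, 1, 1, 1, 1, 2]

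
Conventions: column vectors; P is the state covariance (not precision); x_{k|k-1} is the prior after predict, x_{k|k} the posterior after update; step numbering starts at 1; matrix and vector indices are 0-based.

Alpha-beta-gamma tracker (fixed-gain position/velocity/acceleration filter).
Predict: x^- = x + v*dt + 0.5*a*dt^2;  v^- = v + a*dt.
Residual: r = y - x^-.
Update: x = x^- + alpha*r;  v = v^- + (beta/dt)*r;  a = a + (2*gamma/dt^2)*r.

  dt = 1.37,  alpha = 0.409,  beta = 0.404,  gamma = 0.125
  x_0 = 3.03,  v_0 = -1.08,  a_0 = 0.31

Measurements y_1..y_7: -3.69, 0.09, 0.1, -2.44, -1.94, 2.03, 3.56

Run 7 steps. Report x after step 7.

x_post = 4.5211

step 1: x_pred=1.8413  r=-5.5313  x^+=-0.4210  v^+=-2.2864  a^+=-0.4268
step 2: x_pred=-3.9539  r=4.0439  x^+=-2.2999  v^+=-1.6786  a^+=0.1119
step 3: x_pred=-4.4946  r=4.5946  x^+=-2.6154  v^+=-0.1704  a^+=0.7239
step 4: x_pred=-2.1696  r=-0.2704  x^+=-2.2802  v^+=0.7416  a^+=0.6879
step 5: x_pred=-0.6187  r=-1.3213  x^+=-1.1591  v^+=1.2943  a^+=0.5119
step 6: x_pred=1.0944  r=0.9356  x^+=1.4771  v^+=2.2714  a^+=0.6365
step 7: x_pred=5.1862  r=-1.6262  x^+=4.5211  v^+=2.6639  a^+=0.4199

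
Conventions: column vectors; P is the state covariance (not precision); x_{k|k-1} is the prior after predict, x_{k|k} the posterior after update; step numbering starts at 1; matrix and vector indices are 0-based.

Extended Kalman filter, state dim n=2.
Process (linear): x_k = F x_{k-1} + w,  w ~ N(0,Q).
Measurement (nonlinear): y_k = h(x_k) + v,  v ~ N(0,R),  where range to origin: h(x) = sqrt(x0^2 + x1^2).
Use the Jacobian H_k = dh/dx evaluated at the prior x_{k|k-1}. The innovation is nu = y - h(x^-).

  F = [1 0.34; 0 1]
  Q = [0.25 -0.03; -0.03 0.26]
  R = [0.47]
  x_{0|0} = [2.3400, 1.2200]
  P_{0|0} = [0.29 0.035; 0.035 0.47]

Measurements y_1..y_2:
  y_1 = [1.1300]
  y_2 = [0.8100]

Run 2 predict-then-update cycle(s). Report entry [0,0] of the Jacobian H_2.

H_jac[0,0] = 0.9649

step 1: x^-=[2.7548, 1.2200]  P^-=[0.6181 0.1648; 0.1648 0.7300]  H_jac=[0.9143 0.4049]  S=[1.2285]  K=[0.5144; 0.3633]  nu=[-1.8829]  x^+=[1.7863, 0.5360]  P^+=[0.2931 -0.0648; -0.0648 0.5679]
step 2: x^-=[1.9685, 0.5360]  P^-=[0.5647 0.0983; 0.0983 0.8279]  H_jac=[0.9649 0.2627]  S=[1.1027]  K=[0.5175; 0.2833]  nu=[-1.2302]  x^+=[1.3319, 0.1875]  P^+=[0.2693 -0.0633; -0.0633 0.7394]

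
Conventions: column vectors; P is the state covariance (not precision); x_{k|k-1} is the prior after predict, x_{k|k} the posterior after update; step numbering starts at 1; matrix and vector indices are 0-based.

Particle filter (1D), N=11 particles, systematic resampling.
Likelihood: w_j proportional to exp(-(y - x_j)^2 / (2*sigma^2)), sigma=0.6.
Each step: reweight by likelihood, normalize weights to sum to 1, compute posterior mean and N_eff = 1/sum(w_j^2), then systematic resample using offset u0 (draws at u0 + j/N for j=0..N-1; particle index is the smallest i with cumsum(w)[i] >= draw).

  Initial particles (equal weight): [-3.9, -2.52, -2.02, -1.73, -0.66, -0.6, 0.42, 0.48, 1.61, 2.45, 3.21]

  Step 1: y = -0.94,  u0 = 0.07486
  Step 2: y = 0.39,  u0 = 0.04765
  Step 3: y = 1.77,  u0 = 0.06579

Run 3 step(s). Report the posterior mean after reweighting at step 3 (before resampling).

step 1: w=[0.0000, 0.0123, 0.0781, 0.1658, 0.3537, 0.3359, 0.0302, 0.0240, 0.0000, 0.0000, 0.0000]  mean=-0.8862  Neff=3.6608  idx=[2, 3, 4, 4, 4, 4, 5, 5, 5, 5, 7]
step 2: w=[0.0001, 0.0007, 0.0751, 0.0751, 0.0751, 0.0751, 0.0890, 0.0890, 0.0890, 0.0890, 0.3432]  mean=-0.2483  Neff=5.8157  idx=[2, 3, 5, 6, 7, 8, 9, 10, 10, 10, 10]
step 3: w=[0.0007, 0.0007, 0.0007, 0.0010, 0.0010, 0.0010, 0.0010, 0.2485, 0.2485, 0.2485, 0.2485]  mean=0.4732  Neff=4.0497  idx=[7, 7, 7, 8, 8, 9, 9, 9, 10, 10, 10]

post_mean = 0.4732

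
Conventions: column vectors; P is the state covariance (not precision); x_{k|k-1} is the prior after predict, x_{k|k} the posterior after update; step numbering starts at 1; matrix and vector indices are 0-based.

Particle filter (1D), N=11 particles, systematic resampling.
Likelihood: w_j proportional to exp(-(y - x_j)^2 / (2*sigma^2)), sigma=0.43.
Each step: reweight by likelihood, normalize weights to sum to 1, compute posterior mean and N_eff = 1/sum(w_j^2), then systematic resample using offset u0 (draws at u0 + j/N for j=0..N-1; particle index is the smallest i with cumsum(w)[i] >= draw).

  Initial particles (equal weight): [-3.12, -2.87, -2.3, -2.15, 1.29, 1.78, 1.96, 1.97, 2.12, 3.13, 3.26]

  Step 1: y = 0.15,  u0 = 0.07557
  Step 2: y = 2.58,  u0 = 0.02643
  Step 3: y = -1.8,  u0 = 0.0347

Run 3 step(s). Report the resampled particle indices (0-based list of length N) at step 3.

step 1: w=[0.0000, 0.0000, 0.0000, 0.0000, 0.9657, 0.0246, 0.0046, 0.0042, 0.0009, 0.0000, 0.0000]  mean=1.3086  Neff=1.0716  idx=[4, 4, 4, 4, 4, 4, 4, 4, 4, 4, 5]
step 2: w=[0.0385, 0.0385, 0.0385, 0.0385, 0.0385, 0.0385, 0.0385, 0.0385, 0.0385, 0.0385, 0.6146]  mean=1.5912  Neff=2.5471  idx=[0, 3, 5, 7, 10, 10, 10, 10, 10, 10, 10]
step 3: w=[0.2499, 0.2499, 0.2499, 0.2499, 0.0000, 0.0000, 0.0000, 0.0000, 0.0000, 0.0000, 0.0000]  mean=1.2901  Neff=4.0020  idx=[0, 0, 0, 1, 1, 1, 2, 2, 3, 3, 3]

resampled_idx = [0, 0, 0, 1, 1, 1, 2, 2, 3, 3, 3]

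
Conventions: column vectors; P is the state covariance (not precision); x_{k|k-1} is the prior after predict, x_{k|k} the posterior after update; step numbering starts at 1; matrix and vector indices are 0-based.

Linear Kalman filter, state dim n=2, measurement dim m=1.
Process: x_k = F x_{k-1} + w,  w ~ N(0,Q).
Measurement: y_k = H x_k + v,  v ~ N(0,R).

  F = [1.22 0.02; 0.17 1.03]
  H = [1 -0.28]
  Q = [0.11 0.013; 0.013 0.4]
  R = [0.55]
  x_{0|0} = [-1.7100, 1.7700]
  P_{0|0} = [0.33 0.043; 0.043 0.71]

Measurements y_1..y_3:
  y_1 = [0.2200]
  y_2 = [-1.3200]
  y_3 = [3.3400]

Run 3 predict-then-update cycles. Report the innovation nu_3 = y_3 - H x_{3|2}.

step 1: x^-=[-2.0508, 1.5324]  P^-=[0.6036 0.1502; 0.1502 1.1778]  S=[1.1618]  K=[0.4833; -0.1545]  nu=[2.6999]  x^+=[-0.7459, 1.1151]  P^+=[0.3322 0.2370; 0.2370 1.1501]
step 2: x^-=[-0.8877, 1.0218]  P^-=[0.6165 0.4042; 0.4042 1.7127]  S=[1.0744]  K=[0.4684; -0.0701]  nu=[-0.1462]  x^+=[-0.9562, 1.0320]  P^+=[0.3807 0.4395; 0.4395 1.7075]
step 3: x^-=[-1.1459, 0.9004]  P^-=[0.6988 0.6809; 0.6809 2.3764]  S=[1.0538]  K=[0.4822; 0.0148]  nu=[4.7381]  x^+=[1.1387, 0.9704]  P^+=[0.4538 0.6734; 0.6734 2.3761]

innov = [4.7381]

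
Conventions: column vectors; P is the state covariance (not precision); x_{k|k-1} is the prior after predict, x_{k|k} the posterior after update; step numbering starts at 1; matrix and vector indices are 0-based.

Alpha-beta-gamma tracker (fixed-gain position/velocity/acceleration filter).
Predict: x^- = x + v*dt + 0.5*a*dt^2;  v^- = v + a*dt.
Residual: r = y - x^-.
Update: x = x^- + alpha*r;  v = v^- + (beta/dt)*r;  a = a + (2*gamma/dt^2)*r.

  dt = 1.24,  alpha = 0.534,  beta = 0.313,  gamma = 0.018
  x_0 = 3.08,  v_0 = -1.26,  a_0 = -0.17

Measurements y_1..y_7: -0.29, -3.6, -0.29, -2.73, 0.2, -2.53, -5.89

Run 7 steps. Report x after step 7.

x_post = -4.0629

step 1: x_pred=1.3869  r=-1.6769  x^+=0.4914  v^+=-1.8941  a^+=-0.2093
step 2: x_pred=-2.0181  r=-1.5819  x^+=-2.8628  v^+=-2.5529  a^+=-0.2463
step 3: x_pred=-6.2177  r=5.9277  x^+=-3.0523  v^+=-1.3620  a^+=-0.1075
step 4: x_pred=-4.8239  r=2.0939  x^+=-3.7057  v^+=-0.9668  a^+=-0.0585
step 5: x_pred=-4.9495  r=5.1495  x^+=-2.1997  v^+=0.2605  a^+=0.0621
step 6: x_pred=-1.8289  r=-0.7011  x^+=-2.2033  v^+=0.1605  a^+=0.0457
step 7: x_pred=-1.9691  r=-3.9209  x^+=-4.0629  v^+=-0.7726  a^+=-0.0461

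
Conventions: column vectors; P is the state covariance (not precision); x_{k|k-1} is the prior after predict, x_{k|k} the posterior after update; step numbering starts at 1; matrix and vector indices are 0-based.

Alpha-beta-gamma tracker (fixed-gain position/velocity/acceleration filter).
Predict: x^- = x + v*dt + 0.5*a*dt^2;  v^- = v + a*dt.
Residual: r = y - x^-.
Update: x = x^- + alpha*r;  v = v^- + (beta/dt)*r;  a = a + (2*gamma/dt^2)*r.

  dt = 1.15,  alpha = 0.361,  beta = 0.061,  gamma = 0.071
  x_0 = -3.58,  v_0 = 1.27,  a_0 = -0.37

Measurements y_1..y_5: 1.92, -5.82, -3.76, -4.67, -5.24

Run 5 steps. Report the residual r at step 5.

step 1: x_pred=-2.3642  r=4.2842  x^+=-0.8176  v^+=1.0717  a^+=0.0900
step 2: x_pred=0.4744  r=-6.2944  x^+=-1.7979  v^+=0.8414  a^+=-0.5858
step 3: x_pred=-1.2177  r=-2.5423  x^+=-2.1355  v^+=0.0328  a^+=-0.8588
step 4: x_pred=-2.6656  r=-2.0044  x^+=-3.3892  v^+=-1.0612  a^+=-1.0740
step 5: x_pred=-5.3198  r=0.0798  x^+=-5.2910  v^+=-2.2921  a^+=-1.0655

resid = 0.0798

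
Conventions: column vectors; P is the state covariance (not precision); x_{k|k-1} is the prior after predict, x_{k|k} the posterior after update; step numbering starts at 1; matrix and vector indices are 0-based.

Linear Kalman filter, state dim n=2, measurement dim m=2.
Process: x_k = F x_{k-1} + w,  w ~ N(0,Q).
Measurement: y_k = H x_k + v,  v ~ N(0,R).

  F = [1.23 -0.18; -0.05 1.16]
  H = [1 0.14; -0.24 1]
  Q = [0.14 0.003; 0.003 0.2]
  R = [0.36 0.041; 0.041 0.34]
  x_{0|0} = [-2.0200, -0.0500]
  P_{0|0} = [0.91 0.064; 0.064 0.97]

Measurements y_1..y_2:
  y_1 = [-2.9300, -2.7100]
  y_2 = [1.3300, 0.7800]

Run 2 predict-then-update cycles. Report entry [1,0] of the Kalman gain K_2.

K[1,0] = 0.0889

step 1: x^-=[-2.4756, 0.0430]  P^-=[1.5198 -0.1636; -0.1636 1.5001]  S=[1.8634 -0.2719; -0.2719 2.0062]  K=[0.7803 -0.1576; 0.1396 0.7862]  nu=[-0.4604, -3.3471]  x^+=[-2.3073, -2.6529]  P^+=[0.2685 0.0428; 0.0428 0.2833]
step 2: x^-=[-2.3604, -2.9620]  P^-=[0.5364 -0.0112; -0.0112 0.5769]  S=[0.9045 -0.0178; -0.0178 0.9532]  K=[0.5886 -0.1358; 0.0889 0.6097]  nu=[4.1051, 3.1755]  x^+=[-0.3755, -0.6608]  P^+=[0.2026 0.0266; 0.0266 0.2173]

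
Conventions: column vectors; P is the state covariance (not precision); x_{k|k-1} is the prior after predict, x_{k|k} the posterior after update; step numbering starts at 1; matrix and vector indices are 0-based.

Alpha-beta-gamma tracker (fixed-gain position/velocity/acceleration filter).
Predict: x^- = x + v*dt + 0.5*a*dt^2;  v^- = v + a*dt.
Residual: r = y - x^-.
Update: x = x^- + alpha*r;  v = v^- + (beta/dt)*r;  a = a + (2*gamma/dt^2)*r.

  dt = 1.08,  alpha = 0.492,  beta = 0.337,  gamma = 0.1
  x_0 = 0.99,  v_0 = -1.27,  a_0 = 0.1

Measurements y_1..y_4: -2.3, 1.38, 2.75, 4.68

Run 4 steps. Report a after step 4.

a_post = 1.5786

step 1: x_pred=-0.3233  r=-1.9767  x^+=-1.2958  v^+=-1.7788  a^+=-0.2389
step 2: x_pred=-3.3563  r=4.7363  x^+=-1.0260  v^+=-0.5590  a^+=0.5732
step 3: x_pred=-1.2954  r=4.0454  x^+=0.6949  v^+=1.3224  a^+=1.2668
step 4: x_pred=2.8619  r=1.8181  x^+=3.7564  v^+=3.2579  a^+=1.5786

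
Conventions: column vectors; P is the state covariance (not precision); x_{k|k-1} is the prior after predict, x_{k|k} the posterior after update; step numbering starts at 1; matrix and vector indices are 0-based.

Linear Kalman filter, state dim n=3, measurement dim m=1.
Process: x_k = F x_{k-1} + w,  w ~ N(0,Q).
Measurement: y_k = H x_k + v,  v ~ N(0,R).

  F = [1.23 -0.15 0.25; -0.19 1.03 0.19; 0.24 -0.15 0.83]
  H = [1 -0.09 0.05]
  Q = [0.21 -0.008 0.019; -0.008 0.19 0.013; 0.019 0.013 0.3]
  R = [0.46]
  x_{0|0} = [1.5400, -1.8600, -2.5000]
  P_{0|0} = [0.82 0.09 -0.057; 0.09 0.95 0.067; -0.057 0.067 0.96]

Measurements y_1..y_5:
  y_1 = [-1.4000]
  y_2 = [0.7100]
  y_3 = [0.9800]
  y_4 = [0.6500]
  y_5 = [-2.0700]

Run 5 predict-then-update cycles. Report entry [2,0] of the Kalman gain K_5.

step 1: x^-=[1.5482, -2.6834, -1.4264]  P^-=[1.4587 -0.1795 0.3893; -0.1795 1.2572 0.0668; 0.3893 0.0668 0.9841]  S=[2.0019]  K=[0.7464; -0.1445; 0.2161]  nu=[-3.1184]  x^+=[-0.7794, -2.2328, -2.1001]  P^+=[0.3433 0.0364 0.0665; 0.0364 1.2154 0.1293; 0.0665 0.1293 0.8906]
step 2: x^-=[-1.1488, -2.5507, -1.5953]  P^-=[0.8301 -0.1445 0.3754; -0.1445 1.5555 0.0595; 0.3754 0.0595 0.9523]  S=[1.3681]  K=[0.6300; -0.2058; 0.3053]  nu=[1.7090]  x^+=[-0.0721, -2.9023, -1.0736]  P^+=[0.2871 0.0329 0.1123; 0.0329 1.4976 0.1454; 0.1123 0.1454 0.8249]
step 3: x^-=[0.0782, -3.1797, -0.4730]  P^-=[0.7757 -0.1705 0.3992; -0.1705 1.8549 0.0152; 0.3992 0.0152 0.9246]  S=[1.3235]  K=[0.6128; -0.2544; 0.3355]  nu=[0.6392]  x^+=[0.4699, -3.3423, -0.2585]  P^+=[0.2787 0.0358 0.1271; 0.0358 1.7692 0.1282; 0.1271 0.1282 0.7757]
step 4: x^-=[1.0147, -3.5810, 0.3995]  P^-=[0.7753 -0.2103 0.4107; -0.2103 2.1320 -0.0492; 0.4107 -0.0492 0.9063]  S=[1.3342]  K=[0.6107; -0.3032; 0.3451]  nu=[-0.7070]  x^+=[0.5830, -3.3666, 0.1555]  P^+=[0.2778 0.0368 0.1295; 0.0368 2.0093 0.0905; 0.1295 0.0905 0.7474]
step 5: x^-=[1.2609, -3.5488, 0.7740]  P^-=[0.7814 -0.2553 0.4185; -0.2553 2.3704 -0.1218; 0.4185 -0.1218 0.9025]  S=[1.3518]  K=[0.6105; -0.3512; 0.3511]  nu=[-3.6890]  x^+=[-0.9914, -2.2533, -0.5212]  P^+=[0.2775 0.0345 0.1288; 0.0345 2.2036 0.0448; 0.1288 0.0448 0.7359]

K[2,0] = 0.3511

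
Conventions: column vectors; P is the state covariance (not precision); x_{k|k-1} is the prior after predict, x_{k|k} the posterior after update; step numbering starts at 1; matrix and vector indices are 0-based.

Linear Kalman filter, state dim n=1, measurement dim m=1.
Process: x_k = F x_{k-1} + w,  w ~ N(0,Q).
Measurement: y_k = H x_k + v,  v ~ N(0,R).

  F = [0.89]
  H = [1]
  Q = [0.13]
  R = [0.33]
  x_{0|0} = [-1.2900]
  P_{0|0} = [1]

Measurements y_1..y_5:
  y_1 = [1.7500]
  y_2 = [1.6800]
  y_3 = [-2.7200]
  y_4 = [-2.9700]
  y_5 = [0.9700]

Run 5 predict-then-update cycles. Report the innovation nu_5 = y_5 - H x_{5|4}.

innov = [2.3515]

step 1: x^-=[-1.1481]  P^-=[0.9221]  S=[1.2521]  K=[0.7364]  nu=[2.8981]  x^+=[0.9862]  P^+=[0.2430]
step 2: x^-=[0.8777]  P^-=[0.3225]  S=[0.6525]  K=[0.4943]  nu=[0.8023]  x^+=[1.2742]  P^+=[0.1631]
step 3: x^-=[1.1341]  P^-=[0.2592]  S=[0.5892]  K=[0.4399]  nu=[-3.8541]  x^+=[-0.5614]  P^+=[0.1452]
step 4: x^-=[-0.4996]  P^-=[0.2450]  S=[0.5750]  K=[0.4261]  nu=[-2.4704]  x^+=[-1.5522]  P^+=[0.1406]
step 5: x^-=[-1.3815]  P^-=[0.2414]  S=[0.5714]  K=[0.4224]  nu=[2.3515]  x^+=[-0.3881]  P^+=[0.1394]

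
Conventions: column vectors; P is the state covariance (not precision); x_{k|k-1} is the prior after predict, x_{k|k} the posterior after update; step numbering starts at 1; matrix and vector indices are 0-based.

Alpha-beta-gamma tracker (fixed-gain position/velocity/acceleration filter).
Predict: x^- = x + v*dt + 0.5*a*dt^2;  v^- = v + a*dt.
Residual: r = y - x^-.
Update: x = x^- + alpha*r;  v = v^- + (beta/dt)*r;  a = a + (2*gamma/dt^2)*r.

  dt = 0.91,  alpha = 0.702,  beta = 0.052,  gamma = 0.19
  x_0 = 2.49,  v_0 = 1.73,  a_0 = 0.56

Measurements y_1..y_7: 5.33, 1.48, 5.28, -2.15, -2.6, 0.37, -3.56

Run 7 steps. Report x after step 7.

step 1: x_pred=4.2962  r=1.0338  x^+=5.0219  v^+=2.2987  a^+=1.0344
step 2: x_pred=7.5420  r=-6.0620  x^+=3.2865  v^+=2.8936  a^+=-1.7473
step 3: x_pred=5.1962  r=0.0838  x^+=5.2550  v^+=1.3083  a^+=-1.7089
step 4: x_pred=5.7380  r=-7.8880  x^+=0.2006  v^+=-0.6975  a^+=-5.3285
step 5: x_pred=-2.6404  r=0.0404  x^+=-2.6120  v^+=-5.5442  a^+=-5.3100
step 6: x_pred=-9.8558  r=10.2258  x^+=-2.6773  v^+=-9.7919  a^+=-0.6175
step 7: x_pred=-11.8436  r=8.2836  x^+=-6.0285  v^+=-9.8805  a^+=3.1837

x_post = -6.0285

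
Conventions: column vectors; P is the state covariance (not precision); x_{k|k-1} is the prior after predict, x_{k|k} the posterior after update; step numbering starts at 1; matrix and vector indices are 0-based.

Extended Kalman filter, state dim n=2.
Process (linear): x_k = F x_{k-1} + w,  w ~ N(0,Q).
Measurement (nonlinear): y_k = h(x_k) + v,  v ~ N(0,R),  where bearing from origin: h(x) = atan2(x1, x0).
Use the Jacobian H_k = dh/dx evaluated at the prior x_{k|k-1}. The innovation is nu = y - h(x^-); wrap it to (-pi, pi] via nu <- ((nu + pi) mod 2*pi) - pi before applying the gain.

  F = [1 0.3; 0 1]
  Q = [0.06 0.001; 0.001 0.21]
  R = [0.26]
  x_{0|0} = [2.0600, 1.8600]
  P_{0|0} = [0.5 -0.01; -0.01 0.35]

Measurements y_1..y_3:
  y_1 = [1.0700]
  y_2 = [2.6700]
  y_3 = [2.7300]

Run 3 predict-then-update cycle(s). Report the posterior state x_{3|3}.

step 1: x^-=[2.6180, 1.8600]  P^-=[0.5855 0.0960; 0.0960 0.5600]  H_jac=[-0.1803 0.2538]  S=[0.3063]  K=[-0.2651; 0.4075]  nu=[0.4523]  x^+=[2.4981, 2.0443]  P^+=[0.5640 0.1291; 0.1291 0.5091]
step 2: x^-=[3.1114, 2.0443]  P^-=[0.7472 0.2828; 0.2828 0.7191]  H_jac=[-0.1475 0.2245]  S=[0.2938]  K=[-0.1591; 0.4075]  nu=[2.0887]  x^+=[2.7792, 2.8955]  P^+=[0.7398 0.3019; 0.3019 0.6703]
step 3: x^-=[3.6478, 2.8955]  P^-=[1.0413 0.5040; 0.5040 0.8803]  H_jac=[-0.1335 0.1682]  S=[0.2808]  K=[-0.1932; 0.2876]  nu=[2.0591]  x^+=[3.2501, 3.4878]  P^+=[1.0308 0.5196; 0.5196 0.8571]

x_post = [3.2501, 3.4878]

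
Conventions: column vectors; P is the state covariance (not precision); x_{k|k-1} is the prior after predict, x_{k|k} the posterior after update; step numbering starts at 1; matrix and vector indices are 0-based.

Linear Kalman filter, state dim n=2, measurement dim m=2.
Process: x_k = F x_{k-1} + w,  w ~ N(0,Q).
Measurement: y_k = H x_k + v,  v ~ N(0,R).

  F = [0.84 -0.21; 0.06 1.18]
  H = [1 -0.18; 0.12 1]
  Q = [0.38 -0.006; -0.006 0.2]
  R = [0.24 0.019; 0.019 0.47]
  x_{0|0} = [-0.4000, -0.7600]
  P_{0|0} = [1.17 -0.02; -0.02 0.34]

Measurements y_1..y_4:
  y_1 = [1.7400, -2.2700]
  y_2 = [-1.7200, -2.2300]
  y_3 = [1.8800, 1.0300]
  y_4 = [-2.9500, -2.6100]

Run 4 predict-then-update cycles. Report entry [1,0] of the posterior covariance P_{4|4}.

step 1: x^-=[-0.1764, -0.9208]  P^-=[1.2276 -0.0509; -0.0509 0.6748]  S=[1.5078 -0.0049; -0.0049 1.1503]  K=[0.8205 0.0874; -0.1124 0.5809]  nu=[1.7507, -1.3280]  x^+=[1.1441, -1.8890]  P^+=[0.2044 0.0321; 0.0321 0.2670]
step 2: x^-=[1.3577, -2.1603]  P^-=[0.5246 -0.0304; -0.0304 0.5771]  S=[0.7943 -0.0517; -0.0517 1.0473]  K=[0.6716 0.0642; -0.1339 0.5409]  nu=[-3.4666, -0.2326]  x^+=[-0.9853, -1.8220]  P^+=[0.1665 0.0230; 0.0230 0.2489]
step 3: x^-=[-0.4451, -2.2091]  P^-=[0.5004 -0.0368; -0.0368 0.5505]  S=[0.7715 -0.0561; -0.0561 1.0188]  K=[0.6615 0.0592; -0.1378 0.5284]  nu=[1.9274, 3.2925]  x^+=[1.0248, -0.7350]  P^+=[0.1636 0.0208; 0.0208 0.2432]
step 4: x^-=[1.0152, -0.8058]  P^-=[0.4989 -0.0377; -0.0377 0.5422]  S=[0.7700 -0.0556; -0.0556 1.0103]  K=[0.6609 0.0583; -0.1378 0.5246]  nu=[-4.1102, -1.9260]  x^+=[-1.8135, -1.2497]  P^+=[0.1634 0.0204; 0.0204 0.2415]

P_post[1,0] = 0.0204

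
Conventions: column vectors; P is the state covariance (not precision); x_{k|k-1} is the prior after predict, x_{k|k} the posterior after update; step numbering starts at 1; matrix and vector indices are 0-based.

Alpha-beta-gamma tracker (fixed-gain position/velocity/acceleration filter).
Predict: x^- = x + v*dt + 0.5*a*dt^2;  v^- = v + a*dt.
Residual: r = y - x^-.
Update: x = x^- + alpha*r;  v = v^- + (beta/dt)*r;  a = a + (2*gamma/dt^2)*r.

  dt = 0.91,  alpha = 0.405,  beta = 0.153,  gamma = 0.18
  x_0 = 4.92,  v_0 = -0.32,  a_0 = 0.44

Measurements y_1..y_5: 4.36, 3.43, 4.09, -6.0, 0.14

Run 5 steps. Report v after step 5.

v_post = -5.6118

step 1: x_pred=4.8110  r=-0.4510  x^+=4.6283  v^+=0.0046  a^+=0.2439
step 2: x_pred=4.7335  r=-1.3035  x^+=4.2056  v^+=0.0074  a^+=-0.3227
step 3: x_pred=4.0787  r=0.0113  x^+=4.0833  v^+=-0.2844  a^+=-0.3178
step 4: x_pred=3.6929  r=-9.6929  x^+=-0.2327  v^+=-2.2033  a^+=-4.5316
step 5: x_pred=-4.1140  r=4.2540  x^+=-2.3911  v^+=-5.6118  a^+=-2.6823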